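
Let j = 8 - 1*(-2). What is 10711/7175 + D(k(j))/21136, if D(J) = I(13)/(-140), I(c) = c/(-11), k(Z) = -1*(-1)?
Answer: 9961061289/6672635200 ≈ 1.4928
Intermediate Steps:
j = 10 (j = 8 + 2 = 10)
k(Z) = 1
I(c) = -c/11 (I(c) = c*(-1/11) = -c/11)
D(J) = 13/1540 (D(J) = -1/11*13/(-140) = -13/11*(-1/140) = 13/1540)
10711/7175 + D(k(j))/21136 = 10711/7175 + (13/1540)/21136 = 10711*(1/7175) + (13/1540)*(1/21136) = 10711/7175 + 13/32549440 = 9961061289/6672635200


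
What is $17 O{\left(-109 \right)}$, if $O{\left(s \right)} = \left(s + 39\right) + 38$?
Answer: $-544$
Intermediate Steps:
$O{\left(s \right)} = 77 + s$ ($O{\left(s \right)} = \left(39 + s\right) + 38 = 77 + s$)
$17 O{\left(-109 \right)} = 17 \left(77 - 109\right) = 17 \left(-32\right) = -544$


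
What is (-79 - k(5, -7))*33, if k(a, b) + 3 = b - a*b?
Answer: -3432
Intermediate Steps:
k(a, b) = -3 + b - a*b (k(a, b) = -3 + (b - a*b) = -3 + b - a*b)
(-79 - k(5, -7))*33 = (-79 - (-3 - 7 - 1*5*(-7)))*33 = (-79 - (-3 - 7 + 35))*33 = (-79 - 1*25)*33 = (-79 - 25)*33 = -104*33 = -3432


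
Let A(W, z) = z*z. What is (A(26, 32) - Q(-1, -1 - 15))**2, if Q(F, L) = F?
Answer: 1050625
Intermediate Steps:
A(W, z) = z**2
(A(26, 32) - Q(-1, -1 - 15))**2 = (32**2 - 1*(-1))**2 = (1024 + 1)**2 = 1025**2 = 1050625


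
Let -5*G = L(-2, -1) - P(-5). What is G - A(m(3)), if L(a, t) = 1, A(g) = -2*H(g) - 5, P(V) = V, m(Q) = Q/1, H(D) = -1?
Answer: 9/5 ≈ 1.8000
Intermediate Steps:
m(Q) = Q (m(Q) = Q*1 = Q)
A(g) = -3 (A(g) = -2*(-1) - 5 = 2 - 5 = -3)
G = -6/5 (G = -(1 - 1*(-5))/5 = -(1 + 5)/5 = -⅕*6 = -6/5 ≈ -1.2000)
G - A(m(3)) = -6/5 - 1*(-3) = -6/5 + 3 = 9/5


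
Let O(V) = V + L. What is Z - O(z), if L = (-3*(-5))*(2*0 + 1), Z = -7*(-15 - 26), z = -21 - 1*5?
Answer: 298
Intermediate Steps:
z = -26 (z = -21 - 5 = -26)
Z = 287 (Z = -7*(-41) = 287)
L = 15 (L = 15*(0 + 1) = 15*1 = 15)
O(V) = 15 + V (O(V) = V + 15 = 15 + V)
Z - O(z) = 287 - (15 - 26) = 287 - 1*(-11) = 287 + 11 = 298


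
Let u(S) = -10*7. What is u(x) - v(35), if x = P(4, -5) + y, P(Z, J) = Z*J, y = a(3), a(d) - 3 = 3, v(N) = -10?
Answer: -60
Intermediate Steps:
a(d) = 6 (a(d) = 3 + 3 = 6)
y = 6
P(Z, J) = J*Z
x = -14 (x = -5*4 + 6 = -20 + 6 = -14)
u(S) = -70
u(x) - v(35) = -70 - 1*(-10) = -70 + 10 = -60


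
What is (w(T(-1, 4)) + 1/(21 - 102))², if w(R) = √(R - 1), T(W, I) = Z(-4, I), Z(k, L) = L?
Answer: 19684/6561 - 2*√3/81 ≈ 2.9574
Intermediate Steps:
T(W, I) = I
w(R) = √(-1 + R)
(w(T(-1, 4)) + 1/(21 - 102))² = (√(-1 + 4) + 1/(21 - 102))² = (√3 + 1/(-81))² = (√3 - 1/81)² = (-1/81 + √3)²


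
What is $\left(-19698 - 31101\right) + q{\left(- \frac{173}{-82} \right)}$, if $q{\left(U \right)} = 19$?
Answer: $-50780$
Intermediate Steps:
$\left(-19698 - 31101\right) + q{\left(- \frac{173}{-82} \right)} = \left(-19698 - 31101\right) + 19 = -50799 + 19 = -50780$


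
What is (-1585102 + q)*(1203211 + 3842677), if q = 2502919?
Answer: 4631201786496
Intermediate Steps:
(-1585102 + q)*(1203211 + 3842677) = (-1585102 + 2502919)*(1203211 + 3842677) = 917817*5045888 = 4631201786496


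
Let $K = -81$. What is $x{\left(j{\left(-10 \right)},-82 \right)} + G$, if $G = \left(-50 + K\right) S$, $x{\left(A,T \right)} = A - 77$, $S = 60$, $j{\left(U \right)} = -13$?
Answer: $-7950$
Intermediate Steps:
$x{\left(A,T \right)} = -77 + A$
$G = -7860$ ($G = \left(-50 - 81\right) 60 = \left(-131\right) 60 = -7860$)
$x{\left(j{\left(-10 \right)},-82 \right)} + G = \left(-77 - 13\right) - 7860 = -90 - 7860 = -7950$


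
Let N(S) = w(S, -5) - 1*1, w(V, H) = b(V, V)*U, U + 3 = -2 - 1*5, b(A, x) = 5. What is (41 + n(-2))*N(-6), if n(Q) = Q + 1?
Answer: -2040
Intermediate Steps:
U = -10 (U = -3 + (-2 - 1*5) = -3 + (-2 - 5) = -3 - 7 = -10)
n(Q) = 1 + Q
w(V, H) = -50 (w(V, H) = 5*(-10) = -50)
N(S) = -51 (N(S) = -50 - 1*1 = -50 - 1 = -51)
(41 + n(-2))*N(-6) = (41 + (1 - 2))*(-51) = (41 - 1)*(-51) = 40*(-51) = -2040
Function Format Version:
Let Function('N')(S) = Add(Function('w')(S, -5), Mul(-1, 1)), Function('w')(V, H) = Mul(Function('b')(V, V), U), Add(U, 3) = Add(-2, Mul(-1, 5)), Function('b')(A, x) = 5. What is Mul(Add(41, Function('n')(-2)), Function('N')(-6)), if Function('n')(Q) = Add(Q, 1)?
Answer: -2040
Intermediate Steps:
U = -10 (U = Add(-3, Add(-2, Mul(-1, 5))) = Add(-3, Add(-2, -5)) = Add(-3, -7) = -10)
Function('n')(Q) = Add(1, Q)
Function('w')(V, H) = -50 (Function('w')(V, H) = Mul(5, -10) = -50)
Function('N')(S) = -51 (Function('N')(S) = Add(-50, Mul(-1, 1)) = Add(-50, -1) = -51)
Mul(Add(41, Function('n')(-2)), Function('N')(-6)) = Mul(Add(41, Add(1, -2)), -51) = Mul(Add(41, -1), -51) = Mul(40, -51) = -2040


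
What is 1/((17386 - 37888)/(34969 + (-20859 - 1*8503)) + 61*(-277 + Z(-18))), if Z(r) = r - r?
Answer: -623/10529109 ≈ -5.9169e-5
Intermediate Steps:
Z(r) = 0
1/((17386 - 37888)/(34969 + (-20859 - 1*8503)) + 61*(-277 + Z(-18))) = 1/((17386 - 37888)/(34969 + (-20859 - 1*8503)) + 61*(-277 + 0)) = 1/(-20502/(34969 + (-20859 - 8503)) + 61*(-277)) = 1/(-20502/(34969 - 29362) - 16897) = 1/(-20502/5607 - 16897) = 1/(-20502*1/5607 - 16897) = 1/(-2278/623 - 16897) = 1/(-10529109/623) = -623/10529109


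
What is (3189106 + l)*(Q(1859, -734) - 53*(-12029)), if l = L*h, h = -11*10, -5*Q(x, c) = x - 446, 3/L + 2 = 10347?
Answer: 21023851876915456/10345 ≈ 2.0323e+12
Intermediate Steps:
L = 3/10345 (L = 3/(-2 + 10347) = 3/10345 ≈ 0.00029000)
Q(x, c) = 446/5 - x/5 (Q(x, c) = -(x - 446)/5 = -(-446 + x)/5 = 446/5 - x/5)
h = -110
l = -66/2069 (l = (3/10345)*(-110) = -66/2069 ≈ -0.031899)
(3189106 + l)*(Q(1859, -734) - 53*(-12029)) = (3189106 - 66/2069)*((446/5 - ⅕*1859) - 53*(-12029)) = 6598260248*((446/5 - 1859/5) + 637537)/2069 = 6598260248*(-1413/5 + 637537)/2069 = (6598260248/2069)*(3186272/5) = 21023851876915456/10345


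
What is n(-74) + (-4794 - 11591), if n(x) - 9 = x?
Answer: -16450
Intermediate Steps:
n(x) = 9 + x
n(-74) + (-4794 - 11591) = (9 - 74) + (-4794 - 11591) = -65 - 16385 = -16450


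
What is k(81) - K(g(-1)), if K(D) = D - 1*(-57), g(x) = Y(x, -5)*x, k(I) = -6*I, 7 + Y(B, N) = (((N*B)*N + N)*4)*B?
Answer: -430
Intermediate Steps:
Y(B, N) = -7 + B*(4*N + 4*B*N**2) (Y(B, N) = -7 + (((N*B)*N + N)*4)*B = -7 + (((B*N)*N + N)*4)*B = -7 + ((B*N**2 + N)*4)*B = -7 + ((N + B*N**2)*4)*B = -7 + (4*N + 4*B*N**2)*B = -7 + B*(4*N + 4*B*N**2))
g(x) = x*(-7 - 20*x + 100*x**2) (g(x) = (-7 + 4*x*(-5) + 4*x**2*(-5)**2)*x = (-7 - 20*x + 4*x**2*25)*x = (-7 - 20*x + 100*x**2)*x = x*(-7 - 20*x + 100*x**2))
K(D) = 57 + D (K(D) = D + 57 = 57 + D)
k(81) - K(g(-1)) = -6*81 - (57 - (-7 - 20*(-1) + 100*(-1)**2)) = -486 - (57 - (-7 + 20 + 100*1)) = -486 - (57 - (-7 + 20 + 100)) = -486 - (57 - 1*113) = -486 - (57 - 113) = -486 - 1*(-56) = -486 + 56 = -430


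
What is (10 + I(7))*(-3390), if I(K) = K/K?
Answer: -37290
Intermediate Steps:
I(K) = 1
(10 + I(7))*(-3390) = (10 + 1)*(-3390) = 11*(-3390) = -37290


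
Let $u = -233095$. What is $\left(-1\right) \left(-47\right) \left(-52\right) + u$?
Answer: $-235539$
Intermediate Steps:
$\left(-1\right) \left(-47\right) \left(-52\right) + u = \left(-1\right) \left(-47\right) \left(-52\right) - 233095 = 47 \left(-52\right) - 233095 = -2444 - 233095 = -235539$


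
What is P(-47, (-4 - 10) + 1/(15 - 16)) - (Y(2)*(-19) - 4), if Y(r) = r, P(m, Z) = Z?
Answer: 27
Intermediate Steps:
P(-47, (-4 - 10) + 1/(15 - 16)) - (Y(2)*(-19) - 4) = ((-4 - 10) + 1/(15 - 16)) - (2*(-19) - 4) = (-14 + 1/(-1)) - (-38 - 4) = (-14 - 1) - 1*(-42) = -15 + 42 = 27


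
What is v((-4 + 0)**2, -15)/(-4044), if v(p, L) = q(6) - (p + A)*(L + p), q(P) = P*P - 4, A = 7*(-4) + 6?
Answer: -19/2022 ≈ -0.0093966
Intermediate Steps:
A = -22 (A = -28 + 6 = -22)
q(P) = -4 + P**2 (q(P) = P**2 - 4 = -4 + P**2)
v(p, L) = 32 - (-22 + p)*(L + p) (v(p, L) = (-4 + 6**2) - (p - 22)*(L + p) = (-4 + 36) - (-22 + p)*(L + p) = 32 - (-22 + p)*(L + p))
v((-4 + 0)**2, -15)/(-4044) = (32 - ((-4 + 0)**2)**2 + 22*(-15) + 22*(-4 + 0)**2 - 1*(-15)*(-4 + 0)**2)/(-4044) = (32 - ((-4)**2)**2 - 330 + 22*(-4)**2 - 1*(-15)*(-4)**2)*(-1/4044) = (32 - 1*16**2 - 330 + 22*16 - 1*(-15)*16)*(-1/4044) = (32 - 1*256 - 330 + 352 + 240)*(-1/4044) = (32 - 256 - 330 + 352 + 240)*(-1/4044) = 38*(-1/4044) = -19/2022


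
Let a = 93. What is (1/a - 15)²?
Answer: 1943236/8649 ≈ 224.68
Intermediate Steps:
(1/a - 15)² = (1/93 - 15)² = (-1394/93)² = 1943236/8649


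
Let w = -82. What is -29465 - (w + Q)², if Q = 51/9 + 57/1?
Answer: -268549/9 ≈ -29839.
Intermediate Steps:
Q = 188/3 (Q = 51*(⅑) + 57*1 = 17/3 + 57 = 188/3 ≈ 62.667)
-29465 - (w + Q)² = -29465 - (-82 + 188/3)² = -29465 - (-58/3)² = -29465 - 1*3364/9 = -29465 - 3364/9 = -268549/9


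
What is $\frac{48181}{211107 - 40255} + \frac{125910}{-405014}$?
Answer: $- \frac{998997893}{34598725964} \approx -0.028874$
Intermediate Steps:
$\frac{48181}{211107 - 40255} + \frac{125910}{-405014} = \frac{48181}{170852} + 125910 \left(- \frac{1}{405014}\right) = 48181 \cdot \frac{1}{170852} - \frac{62955}{202507} = \frac{48181}{170852} - \frac{62955}{202507} = - \frac{998997893}{34598725964}$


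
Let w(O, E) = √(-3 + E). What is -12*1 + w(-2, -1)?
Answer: -12 + 2*I ≈ -12.0 + 2.0*I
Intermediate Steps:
-12*1 + w(-2, -1) = -12*1 + √(-3 - 1) = -12 + √(-4) = -12 + 2*I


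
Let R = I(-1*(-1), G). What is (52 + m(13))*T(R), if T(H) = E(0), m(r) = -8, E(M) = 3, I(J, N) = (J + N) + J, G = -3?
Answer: 132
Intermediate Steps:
I(J, N) = N + 2*J
R = -1 (R = -3 + 2*(-1*(-1)) = -3 + 2*1 = -3 + 2 = -1)
T(H) = 3
(52 + m(13))*T(R) = (52 - 8)*3 = 44*3 = 132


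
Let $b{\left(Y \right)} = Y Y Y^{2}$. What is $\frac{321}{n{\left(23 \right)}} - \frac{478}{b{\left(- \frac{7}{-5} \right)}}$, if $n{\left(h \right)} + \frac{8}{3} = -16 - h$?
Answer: $- \frac{39655913}{300125} \approx -132.13$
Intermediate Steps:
$b{\left(Y \right)} = Y^{4}$ ($b{\left(Y \right)} = Y^{2} Y^{2} = Y^{4}$)
$n{\left(h \right)} = - \frac{56}{3} - h$ ($n{\left(h \right)} = - \frac{8}{3} - \left(16 + h\right) = - \frac{56}{3} - h$)
$\frac{321}{n{\left(23 \right)}} - \frac{478}{b{\left(- \frac{7}{-5} \right)}} = \frac{321}{- \frac{56}{3} - 23} - \frac{478}{\left(- \frac{7}{-5}\right)^{4}} = \frac{321}{- \frac{56}{3} - 23} - \frac{478}{\left(\left(-7\right) \left(- \frac{1}{5}\right)\right)^{4}} = \frac{321}{- \frac{125}{3}} - \frac{478}{\left(\frac{7}{5}\right)^{4}} = 321 \left(- \frac{3}{125}\right) - \frac{478}{\frac{2401}{625}} = - \frac{963}{125} - \frac{298750}{2401} = - \frac{39655913}{300125}$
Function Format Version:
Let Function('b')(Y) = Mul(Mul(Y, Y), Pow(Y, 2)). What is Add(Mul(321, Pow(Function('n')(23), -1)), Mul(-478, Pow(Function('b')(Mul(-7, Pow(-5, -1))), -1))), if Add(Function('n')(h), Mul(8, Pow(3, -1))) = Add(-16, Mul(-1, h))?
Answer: Rational(-39655913, 300125) ≈ -132.13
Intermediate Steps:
Function('b')(Y) = Pow(Y, 4) (Function('b')(Y) = Mul(Pow(Y, 2), Pow(Y, 2)) = Pow(Y, 4))
Function('n')(h) = Add(Rational(-56, 3), Mul(-1, h)) (Function('n')(h) = Add(Rational(-8, 3), Add(-16, Mul(-1, h))) = Add(Rational(-56, 3), Mul(-1, h)))
Add(Mul(321, Pow(Function('n')(23), -1)), Mul(-478, Pow(Function('b')(Mul(-7, Pow(-5, -1))), -1))) = Add(Mul(321, Pow(Add(Rational(-56, 3), Mul(-1, 23)), -1)), Mul(-478, Pow(Pow(Mul(-7, Pow(-5, -1)), 4), -1))) = Add(Mul(321, Pow(Add(Rational(-56, 3), -23), -1)), Mul(-478, Pow(Pow(Mul(-7, Rational(-1, 5)), 4), -1))) = Add(Mul(321, Pow(Rational(-125, 3), -1)), Mul(-478, Pow(Pow(Rational(7, 5), 4), -1))) = Add(Mul(321, Rational(-3, 125)), Mul(-478, Pow(Rational(2401, 625), -1))) = Add(Rational(-963, 125), Mul(-478, Rational(625, 2401))) = Add(Rational(-963, 125), Rational(-298750, 2401)) = Rational(-39655913, 300125)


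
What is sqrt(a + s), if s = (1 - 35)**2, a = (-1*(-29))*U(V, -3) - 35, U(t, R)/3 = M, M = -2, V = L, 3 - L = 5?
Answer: sqrt(947) ≈ 30.773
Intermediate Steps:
L = -2 (L = 3 - 1*5 = 3 - 5 = -2)
V = -2
U(t, R) = -6 (U(t, R) = 3*(-2) = -6)
a = -209 (a = -1*(-29)*(-6) - 35 = 29*(-6) - 35 = -174 - 35 = -209)
s = 1156 (s = (-34)**2 = 1156)
sqrt(a + s) = sqrt(-209 + 1156) = sqrt(947)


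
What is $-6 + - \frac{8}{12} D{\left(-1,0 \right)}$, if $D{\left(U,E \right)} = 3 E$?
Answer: $-6$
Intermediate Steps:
$-6 + - \frac{8}{12} D{\left(-1,0 \right)} = -6 + - \frac{8}{12} \cdot 3 \cdot 0 = -6 + \left(-8\right) \frac{1}{12} \cdot 0 = -6 - 0 = -6 + 0 = -6$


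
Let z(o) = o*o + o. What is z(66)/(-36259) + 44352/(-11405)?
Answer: -1658592078/413533895 ≈ -4.0108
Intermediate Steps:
z(o) = o + o² (z(o) = o² + o = o + o²)
z(66)/(-36259) + 44352/(-11405) = (66*(1 + 66))/(-36259) + 44352/(-11405) = (66*67)*(-1/36259) + 44352*(-1/11405) = 4422*(-1/36259) - 44352/11405 = -4422/36259 - 44352/11405 = -1658592078/413533895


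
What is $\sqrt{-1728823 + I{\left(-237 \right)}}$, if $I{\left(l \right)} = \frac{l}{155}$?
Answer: $\frac{i \sqrt{41535009310}}{155} \approx 1314.8 i$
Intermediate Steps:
$I{\left(l \right)} = \frac{l}{155}$ ($I{\left(l \right)} = l \frac{1}{155} = \frac{l}{155}$)
$\sqrt{-1728823 + I{\left(-237 \right)}} = \sqrt{-1728823 + \frac{1}{155} \left(-237\right)} = \sqrt{-1728823 - \frac{237}{155}} = \sqrt{- \frac{267967802}{155}} = \frac{i \sqrt{41535009310}}{155}$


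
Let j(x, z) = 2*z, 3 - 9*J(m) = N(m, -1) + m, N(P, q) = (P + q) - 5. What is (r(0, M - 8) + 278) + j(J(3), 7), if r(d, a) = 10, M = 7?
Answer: 302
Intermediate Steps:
N(P, q) = -5 + P + q
J(m) = 1 - 2*m/9 (J(m) = ⅓ - ((-5 + m - 1) + m)/9 = ⅓ - ((-6 + m) + m)/9 = ⅓ - (-6 + 2*m)/9 = ⅓ + (⅔ - 2*m/9) = 1 - 2*m/9)
(r(0, M - 8) + 278) + j(J(3), 7) = (10 + 278) + 2*7 = 288 + 14 = 302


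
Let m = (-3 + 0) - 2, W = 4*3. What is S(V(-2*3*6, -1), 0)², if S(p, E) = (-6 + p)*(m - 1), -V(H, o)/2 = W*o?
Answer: 11664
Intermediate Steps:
W = 12
m = -5 (m = -3 - 2 = -5)
V(H, o) = -24*o
S(p, E) = 36 - 6*p (S(p, E) = (-6 + p)*(-5 - 1) = (-6 + p)*(-6) = 36 - 6*p)
S(V(-2*3*6, -1), 0)² = (36 - (-144)*(-1))² = (36 - 6*24)² = (36 - 144)² = (-108)² = 11664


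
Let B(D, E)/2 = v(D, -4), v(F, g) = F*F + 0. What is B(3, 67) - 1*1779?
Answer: -1761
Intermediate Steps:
v(F, g) = F² (v(F, g) = F² + 0 = F²)
B(D, E) = 2*D²
B(3, 67) - 1*1779 = 2*3² - 1*1779 = 2*9 - 1779 = 18 - 1779 = -1761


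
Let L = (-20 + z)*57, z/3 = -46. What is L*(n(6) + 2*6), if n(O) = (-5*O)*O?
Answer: 1513008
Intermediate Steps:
z = -138 (z = 3*(-46) = -138)
n(O) = -5*O²
L = -9006 (L = (-20 - 138)*57 = -158*57 = -9006)
L*(n(6) + 2*6) = -9006*(-5*6² + 2*6) = -9006*(-5*36 + 12) = -9006*(-180 + 12) = -9006*(-168) = 1513008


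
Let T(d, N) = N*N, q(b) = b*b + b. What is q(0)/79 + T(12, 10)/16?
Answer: 25/4 ≈ 6.2500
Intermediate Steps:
q(b) = b + b**2 (q(b) = b**2 + b = b + b**2)
T(d, N) = N**2
q(0)/79 + T(12, 10)/16 = (0*(1 + 0))/79 + 10**2/16 = (0*1)*(1/79) + 100*(1/16) = 0*(1/79) + 25/4 = 0 + 25/4 = 25/4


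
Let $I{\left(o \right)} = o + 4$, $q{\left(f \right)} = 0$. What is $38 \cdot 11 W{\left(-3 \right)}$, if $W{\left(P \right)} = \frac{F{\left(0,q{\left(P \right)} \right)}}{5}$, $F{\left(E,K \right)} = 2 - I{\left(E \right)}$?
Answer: $- \frac{836}{5} \approx -167.2$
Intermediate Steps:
$I{\left(o \right)} = 4 + o$
$F{\left(E,K \right)} = -2 - E$ ($F{\left(E,K \right)} = 2 - \left(4 + E\right) = -2 - E$)
$W{\left(P \right)} = - \frac{2}{5}$ ($W{\left(P \right)} = \frac{-2 - 0}{5} = \left(-2 + 0\right) \frac{1}{5} = \left(-2\right) \frac{1}{5} = - \frac{2}{5}$)
$38 \cdot 11 W{\left(-3 \right)} = 38 \cdot 11 \left(- \frac{2}{5}\right) = 418 \left(- \frac{2}{5}\right) = - \frac{836}{5}$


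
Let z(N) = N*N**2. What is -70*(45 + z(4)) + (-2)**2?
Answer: -7626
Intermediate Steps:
z(N) = N**3
-70*(45 + z(4)) + (-2)**2 = -70*(45 + 4**3) + (-2)**2 = -70*(45 + 64) + 4 = -70*109 + 4 = -7630 + 4 = -7626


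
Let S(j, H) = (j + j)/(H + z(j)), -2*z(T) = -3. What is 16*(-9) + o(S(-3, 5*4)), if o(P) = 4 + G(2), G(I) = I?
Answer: -138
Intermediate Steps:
z(T) = 3/2 (z(T) = -1/2*(-3) = 3/2)
S(j, H) = 2*j/(3/2 + H) (S(j, H) = (j + j)/(H + 3/2) = (2*j)/(3/2 + H) = 2*j/(3/2 + H))
o(P) = 6 (o(P) = 4 + 2 = 6)
16*(-9) + o(S(-3, 5*4)) = 16*(-9) + 6 = -144 + 6 = -138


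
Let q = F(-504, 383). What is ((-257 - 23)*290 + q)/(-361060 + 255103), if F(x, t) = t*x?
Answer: 274232/105957 ≈ 2.5881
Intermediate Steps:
q = -193032 (q = 383*(-504) = -193032)
((-257 - 23)*290 + q)/(-361060 + 255103) = ((-257 - 23)*290 - 193032)/(-361060 + 255103) = (-280*290 - 193032)/(-105957) = (-81200 - 193032)*(-1/105957) = -274232*(-1/105957) = 274232/105957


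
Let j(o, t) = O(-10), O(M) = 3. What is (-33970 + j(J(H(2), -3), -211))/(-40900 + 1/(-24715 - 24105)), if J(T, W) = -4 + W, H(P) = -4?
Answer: 1658268940/1996738001 ≈ 0.83049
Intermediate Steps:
j(o, t) = 3
(-33970 + j(J(H(2), -3), -211))/(-40900 + 1/(-24715 - 24105)) = (-33970 + 3)/(-40900 + 1/(-24715 - 24105)) = -33967/(-40900 + 1/(-48820)) = -33967/(-40900 - 1/48820) = -33967/(-1996738001/48820) = -33967*(-48820/1996738001) = 1658268940/1996738001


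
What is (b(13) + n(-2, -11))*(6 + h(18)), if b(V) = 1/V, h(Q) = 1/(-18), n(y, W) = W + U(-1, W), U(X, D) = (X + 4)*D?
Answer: -61097/234 ≈ -261.10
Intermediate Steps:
U(X, D) = D*(4 + X) (U(X, D) = (4 + X)*D = D*(4 + X))
n(y, W) = 4*W (n(y, W) = W + W*(4 - 1) = W + W*3 = W + 3*W = 4*W)
h(Q) = -1/18
(b(13) + n(-2, -11))*(6 + h(18)) = (1/13 + 4*(-11))*(6 - 1/18) = (1/13 - 44)*(107/18) = -571/13*107/18 = -61097/234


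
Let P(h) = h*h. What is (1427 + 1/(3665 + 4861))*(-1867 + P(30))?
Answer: -11765105101/8526 ≈ -1.3799e+6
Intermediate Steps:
P(h) = h**2
(1427 + 1/(3665 + 4861))*(-1867 + P(30)) = (1427 + 1/(3665 + 4861))*(-1867 + 30**2) = (1427 + 1/8526)*(-1867 + 900) = (1427 + 1/8526)*(-967) = (12166603/8526)*(-967) = -11765105101/8526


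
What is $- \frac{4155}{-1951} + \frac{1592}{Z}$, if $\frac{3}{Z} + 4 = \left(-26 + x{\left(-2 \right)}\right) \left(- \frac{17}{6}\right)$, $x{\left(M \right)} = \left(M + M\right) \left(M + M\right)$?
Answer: $\frac{226774811}{17559} \approx 12915.0$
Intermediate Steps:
$x{\left(M \right)} = 4 M^{2}$ ($x{\left(M \right)} = 2 M 2 M = 4 M^{2}$)
$Z = \frac{9}{73}$ ($Z = \frac{3}{-4 + \left(-26 + 4 \left(-2\right)^{2}\right) \left(- \frac{17}{6}\right)} = \frac{3}{-4 + \left(-26 + 4 \cdot 4\right) \left(\left(-17\right) \frac{1}{6}\right)} = \frac{3}{-4 + \left(-26 + 16\right) \left(- \frac{17}{6}\right)} = \frac{3}{-4 - - \frac{85}{3}} = \frac{3}{-4 + \frac{85}{3}} = \frac{3}{\frac{73}{3}} = 3 \cdot \frac{3}{73} = \frac{9}{73} \approx 0.12329$)
$- \frac{4155}{-1951} + \frac{1592}{Z} = - \frac{4155}{-1951} + \frac{1592}{\frac{9}{73}} = \left(-4155\right) \left(- \frac{1}{1951}\right) + 1592 \cdot \frac{73}{9} = \frac{4155}{1951} + \frac{116216}{9} = \frac{226774811}{17559}$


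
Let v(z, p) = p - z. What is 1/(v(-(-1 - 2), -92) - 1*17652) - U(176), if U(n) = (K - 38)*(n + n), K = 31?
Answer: 43728607/17747 ≈ 2464.0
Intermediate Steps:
U(n) = -14*n (U(n) = (31 - 38)*(n + n) = -14*n)
1/(v(-(-1 - 2), -92) - 1*17652) - U(176) = 1/((-92 - (-1)*(-1 - 2)) - 1*17652) - (-14)*176 = 1/((-92 - (-1)*(-3)) - 17652) - 1*(-2464) = 1/((-92 - 1*3) - 17652) + 2464 = 1/((-92 - 3) - 17652) + 2464 = 1/(-95 - 17652) + 2464 = 1/(-17747) + 2464 = -1/17747 + 2464 = 43728607/17747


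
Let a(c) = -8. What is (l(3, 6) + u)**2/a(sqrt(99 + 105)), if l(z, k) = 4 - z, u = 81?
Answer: -1681/2 ≈ -840.50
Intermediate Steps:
(l(3, 6) + u)**2/a(sqrt(99 + 105)) = ((4 - 1*3) + 81)**2/(-8) = ((4 - 3) + 81)**2*(-1/8) = (1 + 81)**2*(-1/8) = 82**2*(-1/8) = 6724*(-1/8) = -1681/2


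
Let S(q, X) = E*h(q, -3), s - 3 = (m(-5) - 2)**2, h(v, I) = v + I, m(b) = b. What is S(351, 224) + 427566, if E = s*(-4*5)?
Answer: 65646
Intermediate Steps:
h(v, I) = I + v
s = 52 (s = 3 + (-5 - 2)**2 = 3 + (-7)**2 = 3 + 49 = 52)
E = -1040 (E = 52*(-4*5) = 52*(-20) = -1040)
S(q, X) = 3120 - 1040*q (S(q, X) = -1040*(-3 + q) = 3120 - 1040*q)
S(351, 224) + 427566 = (3120 - 1040*351) + 427566 = (3120 - 365040) + 427566 = -361920 + 427566 = 65646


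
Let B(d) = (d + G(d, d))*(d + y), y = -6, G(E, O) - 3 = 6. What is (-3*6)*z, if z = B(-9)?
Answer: 0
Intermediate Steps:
G(E, O) = 9 (G(E, O) = 3 + 6 = 9)
B(d) = (-6 + d)*(9 + d) (B(d) = (d + 9)*(d - 6) = (9 + d)*(-6 + d) = (-6 + d)*(9 + d))
z = 0 (z = -54 + (-9)² + 3*(-9) = -54 + 81 - 27 = 0)
(-3*6)*z = -3*6*0 = -18*0 = 0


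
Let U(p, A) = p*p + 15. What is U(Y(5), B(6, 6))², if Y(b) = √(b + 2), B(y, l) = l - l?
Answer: 484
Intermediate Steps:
B(y, l) = 0
Y(b) = √(2 + b)
U(p, A) = 15 + p² (U(p, A) = p² + 15 = 15 + p²)
U(Y(5), B(6, 6))² = (15 + (√(2 + 5))²)² = (15 + (√7)²)² = (15 + 7)² = 22² = 484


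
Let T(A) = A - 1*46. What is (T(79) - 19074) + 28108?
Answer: 9067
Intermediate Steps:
T(A) = -46 + A (T(A) = A - 46 = -46 + A)
(T(79) - 19074) + 28108 = ((-46 + 79) - 19074) + 28108 = (33 - 19074) + 28108 = -19041 + 28108 = 9067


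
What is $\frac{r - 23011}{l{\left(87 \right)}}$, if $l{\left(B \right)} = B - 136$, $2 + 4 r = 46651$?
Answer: $\frac{6485}{28} \approx 231.61$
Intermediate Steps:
$r = \frac{46649}{4}$ ($r = - \frac{1}{2} + \frac{1}{4} \cdot 46651 = - \frac{1}{2} + \frac{46651}{4} = \frac{46649}{4} \approx 11662.0$)
$l{\left(B \right)} = -136 + B$ ($l{\left(B \right)} = B - 136 = -136 + B$)
$\frac{r - 23011}{l{\left(87 \right)}} = \frac{\frac{46649}{4} - 23011}{-136 + 87} = \frac{\frac{46649}{4} - 23011}{-49} = \left(- \frac{45395}{4}\right) \left(- \frac{1}{49}\right) = \frac{6485}{28}$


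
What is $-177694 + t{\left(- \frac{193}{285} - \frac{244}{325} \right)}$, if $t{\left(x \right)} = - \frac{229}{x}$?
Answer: $- \frac{4696297157}{26453} \approx -1.7753 \cdot 10^{5}$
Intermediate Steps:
$-177694 + t{\left(- \frac{193}{285} - \frac{244}{325} \right)} = -177694 - \frac{229}{- \frac{193}{285} - \frac{244}{325}} = -177694 - \frac{229}{- \frac{26453}{18525}} = -177694 - - \frac{4242225}{26453} = -177694 + \frac{4242225}{26453} = - \frac{4696297157}{26453}$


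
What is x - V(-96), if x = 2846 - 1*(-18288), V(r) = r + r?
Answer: 21326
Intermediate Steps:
V(r) = 2*r
x = 21134 (x = 2846 + 18288 = 21134)
x - V(-96) = 21134 - 2*(-96) = 21134 - 1*(-192) = 21134 + 192 = 21326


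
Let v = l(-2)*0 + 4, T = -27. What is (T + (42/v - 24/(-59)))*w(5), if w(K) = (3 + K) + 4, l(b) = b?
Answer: -11394/59 ≈ -193.12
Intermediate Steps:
v = 4 (v = -2*0 + 4 = 0 + 4 = 4)
w(K) = 7 + K
(T + (42/v - 24/(-59)))*w(5) = (-27 + (42/4 - 24/(-59)))*(7 + 5) = (-27 + (42*(¼) - 24*(-1/59)))*12 = (-27 + (21/2 + 24/59))*12 = (-27 + 1287/118)*12 = -1899/118*12 = -11394/59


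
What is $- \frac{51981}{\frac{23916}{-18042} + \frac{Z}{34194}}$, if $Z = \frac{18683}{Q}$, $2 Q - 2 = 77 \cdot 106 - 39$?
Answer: $\frac{21713075353929375}{553651536469} \approx 39218.0$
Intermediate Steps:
$Q = \frac{8125}{2}$ ($Q = 1 + \frac{77 \cdot 106 - 39}{2} = 1 + \frac{8162 - 39}{2} = 1 + \frac{1}{2} \cdot 8123 = 1 + \frac{8123}{2} = \frac{8125}{2} \approx 4062.5$)
$Z = \frac{37366}{8125}$ ($Z = \frac{18683}{\frac{8125}{2}} = 18683 \cdot \frac{2}{8125} = \frac{37366}{8125} \approx 4.5989$)
$- \frac{51981}{\frac{23916}{-18042} + \frac{Z}{34194}} = - \frac{51981}{\frac{23916}{-18042} + \frac{37366}{8125 \cdot 34194}} = - \frac{51981}{23916 \left(- \frac{1}{18042}\right) + \frac{37366}{8125} \cdot \frac{1}{34194}} = - \frac{51981}{- \frac{3986}{3007} + \frac{18683}{138913125}} = - \frac{51981}{- \frac{553651536469}{417711766875}} = \left(-51981\right) \left(- \frac{417711766875}{553651536469}\right) = \frac{21713075353929375}{553651536469}$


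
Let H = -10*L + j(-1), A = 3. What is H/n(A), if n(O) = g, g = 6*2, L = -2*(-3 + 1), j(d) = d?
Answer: -41/12 ≈ -3.4167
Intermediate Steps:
L = 4 (L = -2*(-2) = 4)
g = 12
n(O) = 12
H = -41 (H = -10*4 - 1 = -40 - 1 = -41)
H/n(A) = -41/12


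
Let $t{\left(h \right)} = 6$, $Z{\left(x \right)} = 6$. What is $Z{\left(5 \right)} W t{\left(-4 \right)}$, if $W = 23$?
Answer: $828$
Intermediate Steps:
$Z{\left(5 \right)} W t{\left(-4 \right)} = 6 \cdot 23 \cdot 6 = 138 \cdot 6 = 828$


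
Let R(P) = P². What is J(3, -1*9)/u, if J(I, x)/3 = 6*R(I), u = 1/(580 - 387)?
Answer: 31266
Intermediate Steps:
u = 1/193 ≈ 0.0051813
J(I, x) = 18*I² (J(I, x) = 3*(6*I²) = 18*I²)
J(3, -1*9)/u = (18*3²)/(1/193) = (18*9)*193 = 162*193 = 31266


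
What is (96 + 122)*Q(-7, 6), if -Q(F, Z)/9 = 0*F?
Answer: 0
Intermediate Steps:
Q(F, Z) = 0 (Q(F, Z) = -0*F = -9*0 = 0)
(96 + 122)*Q(-7, 6) = (96 + 122)*0 = 218*0 = 0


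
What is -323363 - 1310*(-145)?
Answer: -133413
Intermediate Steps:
-323363 - 1310*(-145) = -323363 - 1*(-189950) = -323363 + 189950 = -133413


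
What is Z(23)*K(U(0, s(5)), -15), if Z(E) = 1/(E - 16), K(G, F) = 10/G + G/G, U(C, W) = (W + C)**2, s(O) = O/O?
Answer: 11/7 ≈ 1.5714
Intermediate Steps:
s(O) = 1
U(C, W) = (C + W)**2
K(G, F) = 1 + 10/G (K(G, F) = 10/G + 1 = 1 + 10/G)
Z(E) = 1/(-16 + E)
Z(23)*K(U(0, s(5)), -15) = ((10 + (0 + 1)**2)/((0 + 1)**2))/(-16 + 23) = ((10 + 1**2)/(1**2))/7 = ((10 + 1)/1)/7 = (1*11)/7 = (1/7)*11 = 11/7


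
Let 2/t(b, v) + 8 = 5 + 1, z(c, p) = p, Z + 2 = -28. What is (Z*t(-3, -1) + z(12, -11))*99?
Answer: 1881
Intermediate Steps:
Z = -30 (Z = -2 - 28 = -30)
t(b, v) = -1 (t(b, v) = 2/(-8 + (5 + 1)) = 2/(-8 + 6) = 2/(-2) = 2*(-½) = -1)
(Z*t(-3, -1) + z(12, -11))*99 = (-30*(-1) - 11)*99 = (30 - 11)*99 = 19*99 = 1881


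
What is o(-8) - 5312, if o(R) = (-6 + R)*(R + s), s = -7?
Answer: -5102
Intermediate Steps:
o(R) = (-7 + R)*(-6 + R) (o(R) = (-6 + R)*(R - 7) = (-6 + R)*(-7 + R) = (-7 + R)*(-6 + R))
o(-8) - 5312 = (42 + (-8)² - 13*(-8)) - 5312 = (42 + 64 + 104) - 5312 = 210 - 5312 = -5102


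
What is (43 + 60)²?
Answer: 10609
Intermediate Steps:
(43 + 60)² = 103² = 10609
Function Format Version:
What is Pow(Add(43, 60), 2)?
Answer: 10609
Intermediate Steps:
Pow(Add(43, 60), 2) = Pow(103, 2) = 10609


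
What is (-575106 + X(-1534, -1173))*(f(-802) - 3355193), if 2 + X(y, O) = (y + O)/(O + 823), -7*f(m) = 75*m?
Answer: 4715345046921693/2450 ≈ 1.9246e+12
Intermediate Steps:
f(m) = -75*m/7
X(y, O) = -2 + (O + y)/(823 + O) (X(y, O) = -2 + (y + O)/(O + 823) = -2 + (O + y)/(823 + O))
(-575106 + X(-1534, -1173))*(f(-802) - 3355193) = (-575106 + (-1646 - 1534 - 1*(-1173))/(823 - 1173))*(-75/7*(-802) - 3355193) = (-575106 + (-1646 - 1534 + 1173)/(-350))*(60150/7 - 3355193) = (-575106 - 1/350*(-2007))*(-23426201/7) = (-575106 + 2007/350)*(-23426201/7) = -201285093/350*(-23426201/7) = 4715345046921693/2450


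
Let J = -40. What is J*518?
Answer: -20720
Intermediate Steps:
J*518 = -40*518 = -20720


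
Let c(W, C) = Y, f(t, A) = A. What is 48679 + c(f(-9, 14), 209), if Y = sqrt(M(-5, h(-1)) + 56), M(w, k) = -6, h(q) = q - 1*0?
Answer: 48679 + 5*sqrt(2) ≈ 48686.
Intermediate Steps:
h(q) = q (h(q) = q + 0 = q)
Y = 5*sqrt(2) (Y = sqrt(-6 + 56) = sqrt(50) = 5*sqrt(2) ≈ 7.0711)
c(W, C) = 5*sqrt(2)
48679 + c(f(-9, 14), 209) = 48679 + 5*sqrt(2)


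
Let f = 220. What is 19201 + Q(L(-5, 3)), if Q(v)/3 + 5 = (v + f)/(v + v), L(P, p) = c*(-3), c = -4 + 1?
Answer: 115345/6 ≈ 19224.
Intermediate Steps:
c = -3
L(P, p) = 9 (L(P, p) = -3*(-3) = 9)
Q(v) = -15 + 3*(220 + v)/(2*v) (Q(v) = -15 + 3*((v + 220)/(v + v)) = -15 + 3*((220 + v)/((2*v))) = -15 + 3*((220 + v)*(1/(2*v))) = -15 + 3*((220 + v)/(2*v)) = -15 + 3*(220 + v)/(2*v))
19201 + Q(L(-5, 3)) = 19201 + (-27/2 + 330/9) = 19201 + (-27/2 + 330*(⅑)) = 19201 + (-27/2 + 110/3) = 19201 + 139/6 = 115345/6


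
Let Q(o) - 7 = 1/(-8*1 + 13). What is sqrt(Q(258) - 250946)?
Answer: 7*I*sqrt(128030)/5 ≈ 500.94*I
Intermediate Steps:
Q(o) = 36/5 (Q(o) = 7 + 1/(-8*1 + 13) = 7 + 1/(-8 + 13) = 7 + 1/5 = 36/5)
sqrt(Q(258) - 250946) = sqrt(36/5 - 250946) = sqrt(-1254694/5) = 7*I*sqrt(128030)/5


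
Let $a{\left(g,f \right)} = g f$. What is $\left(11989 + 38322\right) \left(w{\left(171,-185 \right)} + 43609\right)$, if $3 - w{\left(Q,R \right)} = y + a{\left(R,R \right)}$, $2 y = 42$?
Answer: $471212826$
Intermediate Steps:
$y = 21$ ($y = \frac{1}{2} \cdot 42 = 21$)
$a{\left(g,f \right)} = f g$
$w{\left(Q,R \right)} = -18 - R^{2}$ ($w{\left(Q,R \right)} = 3 - \left(21 + R R\right) = 3 - \left(21 + R^{2}\right) = -18 - R^{2}$)
$\left(11989 + 38322\right) \left(w{\left(171,-185 \right)} + 43609\right) = \left(11989 + 38322\right) \left(\left(-18 - \left(-185\right)^{2}\right) + 43609\right) = 50311 \left(\left(-18 - 34225\right) + 43609\right) = 50311 \left(-34243 + 43609\right) = 50311 \cdot 9366 = 471212826$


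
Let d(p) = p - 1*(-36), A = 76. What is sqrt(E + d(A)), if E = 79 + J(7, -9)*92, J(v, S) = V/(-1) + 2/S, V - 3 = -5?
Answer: sqrt(3191)/3 ≈ 18.830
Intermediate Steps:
V = -2 (V = 3 - 5 = -2)
J(v, S) = 2 + 2/S (J(v, S) = -2/(-1) + 2/S = -2*(-1) + 2/S = 2 + 2/S)
d(p) = 36 + p (d(p) = p + 36 = 36 + p)
E = 2183/9 (E = 79 + (2 + 2/(-9))*92 = 79 + (2 + 2*(-1/9))*92 = 79 + (2 - 2/9)*92 = 79 + (16/9)*92 = 79 + 1472/9 = 2183/9 ≈ 242.56)
sqrt(E + d(A)) = sqrt(2183/9 + (36 + 76)) = sqrt(2183/9 + 112) = sqrt(3191/9) = sqrt(3191)/3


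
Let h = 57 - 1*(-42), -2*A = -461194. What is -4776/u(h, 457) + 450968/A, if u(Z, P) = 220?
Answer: -250529578/12682835 ≈ -19.753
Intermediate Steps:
A = 230597 (A = -½*(-461194) = 230597)
h = 99 (h = 57 + 42 = 99)
-4776/u(h, 457) + 450968/A = -4776/220 + 450968/230597 = -4776*1/220 + 450968*(1/230597) = -1194/55 + 450968/230597 = -250529578/12682835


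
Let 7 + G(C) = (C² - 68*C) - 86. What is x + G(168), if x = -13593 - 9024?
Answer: -5910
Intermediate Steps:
x = -22617
G(C) = -93 + C² - 68*C (G(C) = -7 + ((C² - 68*C) - 86) = -7 + (-86 + C² - 68*C) = -93 + C² - 68*C)
x + G(168) = -22617 + (-93 + 168² - 68*168) = -22617 + (-93 + 28224 - 11424) = -22617 + 16707 = -5910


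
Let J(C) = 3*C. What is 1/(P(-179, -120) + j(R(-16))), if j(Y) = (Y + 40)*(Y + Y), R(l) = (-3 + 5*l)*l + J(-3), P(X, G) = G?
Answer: 1/3584922 ≈ 2.7895e-7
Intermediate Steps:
R(l) = -9 + l*(-3 + 5*l) (R(l) = (-3 + 5*l)*l + 3*(-3) = l*(-3 + 5*l) - 9 = -9 + l*(-3 + 5*l))
j(Y) = 2*Y*(40 + Y) (j(Y) = (40 + Y)*(2*Y) = 2*Y*(40 + Y))
1/(P(-179, -120) + j(R(-16))) = 1/(-120 + 2*(-9 - 3*(-16) + 5*(-16)²)*(40 + (-9 - 3*(-16) + 5*(-16)²))) = 1/(-120 + 2*(-9 + 48 + 5*256)*(40 + (-9 + 48 + 5*256))) = 1/(-120 + 2*(-9 + 48 + 1280)*(40 + (-9 + 48 + 1280))) = 1/(-120 + 2*1319*(40 + 1319)) = 1/(-120 + 2*1319*1359) = 1/(-120 + 3585042) = 1/3584922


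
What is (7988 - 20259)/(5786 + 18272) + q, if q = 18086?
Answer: 435100717/24058 ≈ 18086.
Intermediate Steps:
(7988 - 20259)/(5786 + 18272) + q = (7988 - 20259)/(5786 + 18272) + 18086 = -12271/24058 + 18086 = 435100717/24058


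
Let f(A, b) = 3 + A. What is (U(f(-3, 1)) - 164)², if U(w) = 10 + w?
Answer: 23716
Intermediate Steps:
(U(f(-3, 1)) - 164)² = ((10 + (3 - 3)) - 164)² = ((10 + 0) - 164)² = (10 - 164)² = (-154)² = 23716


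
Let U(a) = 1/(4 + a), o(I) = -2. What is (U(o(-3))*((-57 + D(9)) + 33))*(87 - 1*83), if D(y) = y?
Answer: -30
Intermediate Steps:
(U(o(-3))*((-57 + D(9)) + 33))*(87 - 1*83) = (((-57 + 9) + 33)/(4 - 2))*(87 - 1*83) = ((-48 + 33)/2)*(87 - 83) = ((½)*(-15))*4 = -15/2*4 = -30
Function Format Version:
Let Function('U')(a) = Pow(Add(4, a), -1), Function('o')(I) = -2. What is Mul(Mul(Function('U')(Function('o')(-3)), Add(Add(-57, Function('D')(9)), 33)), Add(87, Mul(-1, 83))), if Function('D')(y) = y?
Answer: -30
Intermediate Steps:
Mul(Mul(Function('U')(Function('o')(-3)), Add(Add(-57, Function('D')(9)), 33)), Add(87, Mul(-1, 83))) = Mul(Mul(Pow(Add(4, -2), -1), Add(Add(-57, 9), 33)), Add(87, Mul(-1, 83))) = Mul(Mul(Pow(2, -1), Add(-48, 33)), Add(87, -83)) = Mul(Mul(Rational(1, 2), -15), 4) = Mul(Rational(-15, 2), 4) = -30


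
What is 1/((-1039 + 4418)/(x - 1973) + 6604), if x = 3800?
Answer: 1827/12068887 ≈ 0.00015138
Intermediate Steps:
1/((-1039 + 4418)/(x - 1973) + 6604) = 1/((-1039 + 4418)/(3800 - 1973) + 6604) = 1/(3379/1827 + 6604) = 1/(12068887/1827) = 1827/12068887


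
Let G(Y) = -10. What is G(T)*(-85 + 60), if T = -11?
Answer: 250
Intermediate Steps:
G(T)*(-85 + 60) = -10*(-85 + 60) = -10*(-25) = 250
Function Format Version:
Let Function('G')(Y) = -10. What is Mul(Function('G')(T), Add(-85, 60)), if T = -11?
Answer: 250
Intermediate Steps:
Mul(Function('G')(T), Add(-85, 60)) = Mul(-10, Add(-85, 60)) = Mul(-10, -25) = 250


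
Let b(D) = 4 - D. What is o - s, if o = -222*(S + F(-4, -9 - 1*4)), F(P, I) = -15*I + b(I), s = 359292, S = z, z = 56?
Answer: -418788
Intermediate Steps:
S = 56
F(P, I) = 4 - 16*I (F(P, I) = -15*I + (4 - I) = 4 - 16*I)
o = -59496 (o = -222*(56 + (4 - 16*(-9 - 1*4))) = -222*(56 + (4 - 16*(-9 - 4))) = -222*(56 + (4 - 16*(-13))) = -222*(56 + (4 + 208)) = -222*(56 + 212) = -222*268 = -59496)
o - s = -59496 - 1*359292 = -59496 - 359292 = -418788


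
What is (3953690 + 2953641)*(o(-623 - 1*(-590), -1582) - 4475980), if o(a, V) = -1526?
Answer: -30927615996486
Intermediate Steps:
(3953690 + 2953641)*(o(-623 - 1*(-590), -1582) - 4475980) = (3953690 + 2953641)*(-1526 - 4475980) = 6907331*(-4477506) = -30927615996486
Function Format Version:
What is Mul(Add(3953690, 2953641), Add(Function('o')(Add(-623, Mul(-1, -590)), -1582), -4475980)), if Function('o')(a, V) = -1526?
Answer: -30927615996486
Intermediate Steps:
Mul(Add(3953690, 2953641), Add(Function('o')(Add(-623, Mul(-1, -590)), -1582), -4475980)) = Mul(Add(3953690, 2953641), Add(-1526, -4475980)) = Mul(6907331, -4477506) = -30927615996486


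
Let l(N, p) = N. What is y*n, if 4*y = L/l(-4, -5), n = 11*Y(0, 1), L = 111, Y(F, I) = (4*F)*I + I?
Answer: -1221/16 ≈ -76.313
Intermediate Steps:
Y(F, I) = I + 4*F*I (Y(F, I) = 4*F*I + I = I + 4*F*I)
n = 11 (n = 11*(1*(1 + 4*0)) = 11*(1*(1 + 0)) = 11*(1*1) = 11*1 = 11)
y = -111/16 (y = (111/(-4))/4 = (111*(-¼))/4 = (¼)*(-111/4) = -111/16 ≈ -6.9375)
y*n = -111/16*11 = -1221/16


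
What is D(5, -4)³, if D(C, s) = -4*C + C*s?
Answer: -64000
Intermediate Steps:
D(5, -4)³ = (5*(-4 - 4))³ = (5*(-8))³ = (-40)³ = -64000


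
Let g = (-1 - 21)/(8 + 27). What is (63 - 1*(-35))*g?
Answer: -308/5 ≈ -61.600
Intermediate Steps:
g = -22/35 ≈ -0.62857
(63 - 1*(-35))*g = (63 - 1*(-35))*(-22/35) = (63 + 35)*(-22/35) = 98*(-22/35) = -308/5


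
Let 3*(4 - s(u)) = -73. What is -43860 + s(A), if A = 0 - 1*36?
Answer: -131495/3 ≈ -43832.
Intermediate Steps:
A = -36 (A = 0 - 36 = -36)
s(u) = 85/3 (s(u) = 4 - ⅓*(-73) = 4 + 73/3 = 85/3)
-43860 + s(A) = -43860 + 85/3 = -131495/3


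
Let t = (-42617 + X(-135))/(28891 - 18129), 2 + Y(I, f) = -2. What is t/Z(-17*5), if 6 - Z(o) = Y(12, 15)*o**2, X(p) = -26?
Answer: -42643/311086372 ≈ -0.00013708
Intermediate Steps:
Y(I, f) = -4 (Y(I, f) = -2 - 2 = -4)
Z(o) = 6 + 4*o**2 (Z(o) = 6 - (-4)*o**2 = 6 + 4*o**2)
t = -42643/10762 (t = (-42617 - 26)/(28891 - 18129) = -42643/10762 ≈ -3.9624)
t/Z(-17*5) = -42643/(10762*(6 + 4*(-17*5)**2)) = -42643/(10762*(6 + 4*(-85)**2)) = -42643/(10762*(6 + 4*7225)) = -42643/(10762*(6 + 28900)) = -42643/10762/28906 = -42643/10762*1/28906 = -42643/311086372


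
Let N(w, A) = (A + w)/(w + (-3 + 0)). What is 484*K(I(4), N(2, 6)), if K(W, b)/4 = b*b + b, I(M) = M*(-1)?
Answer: 108416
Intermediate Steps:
N(w, A) = (A + w)/(-3 + w) (N(w, A) = (A + w)/(w - 3) = (A + w)/(-3 + w))
I(M) = -M
K(W, b) = 4*b + 4*b² (K(W, b) = 4*(b*b + b) = 4*(b² + b) = 4*(b + b²) = 4*b + 4*b²)
484*K(I(4), N(2, 6)) = 484*(4*((6 + 2)/(-3 + 2))*(1 + (6 + 2)/(-3 + 2))) = 484*(4*(8/(-1))*(1 + 8/(-1))) = 484*(4*(-1*8)*(1 - 1*8)) = 484*(4*(-8)*(1 - 8)) = 484*(4*(-8)*(-7)) = 484*224 = 108416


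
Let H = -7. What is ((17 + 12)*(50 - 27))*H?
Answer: -4669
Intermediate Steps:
((17 + 12)*(50 - 27))*H = ((17 + 12)*(50 - 27))*(-7) = (29*23)*(-7) = 667*(-7) = -4669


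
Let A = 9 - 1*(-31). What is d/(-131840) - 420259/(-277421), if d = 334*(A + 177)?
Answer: 17650013661/18287592320 ≈ 0.96514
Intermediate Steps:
A = 40 (A = 9 + 31 = 40)
d = 72478 (d = 334*(40 + 177) = 334*217 = 72478)
d/(-131840) - 420259/(-277421) = 72478/(-131840) - 420259/(-277421) = 72478*(-1/131840) - 420259*(-1/277421) = -36239/65920 + 420259/277421 = 17650013661/18287592320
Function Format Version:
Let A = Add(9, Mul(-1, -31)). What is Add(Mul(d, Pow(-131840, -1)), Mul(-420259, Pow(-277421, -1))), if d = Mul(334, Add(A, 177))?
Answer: Rational(17650013661, 18287592320) ≈ 0.96514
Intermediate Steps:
A = 40 (A = Add(9, 31) = 40)
d = 72478 (d = Mul(334, Add(40, 177)) = Mul(334, 217) = 72478)
Add(Mul(d, Pow(-131840, -1)), Mul(-420259, Pow(-277421, -1))) = Add(Mul(72478, Pow(-131840, -1)), Mul(-420259, Pow(-277421, -1))) = Add(Mul(72478, Rational(-1, 131840)), Mul(-420259, Rational(-1, 277421))) = Add(Rational(-36239, 65920), Rational(420259, 277421)) = Rational(17650013661, 18287592320)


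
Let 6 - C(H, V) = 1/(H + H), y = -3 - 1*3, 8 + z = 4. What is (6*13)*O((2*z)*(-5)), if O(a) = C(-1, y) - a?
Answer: -2613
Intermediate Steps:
z = -4 (z = -8 + 4 = -4)
y = -6 (y = -3 - 3 = -6)
C(H, V) = 6 - 1/(2*H) (C(H, V) = 6 - 1/(H + H) = 6 - 1/(2*H))
O(a) = 13/2 - a (O(a) = (6 - 1/2/(-1)) - a = (6 - 1/2*(-1)) - a = (6 + 1/2) - a = 13/2 - a)
(6*13)*O((2*z)*(-5)) = (6*13)*(13/2 - 2*(-4)*(-5)) = 78*(13/2 - (-8)*(-5)) = 78*(13/2 - 1*40) = 78*(13/2 - 40) = 78*(-67/2) = -2613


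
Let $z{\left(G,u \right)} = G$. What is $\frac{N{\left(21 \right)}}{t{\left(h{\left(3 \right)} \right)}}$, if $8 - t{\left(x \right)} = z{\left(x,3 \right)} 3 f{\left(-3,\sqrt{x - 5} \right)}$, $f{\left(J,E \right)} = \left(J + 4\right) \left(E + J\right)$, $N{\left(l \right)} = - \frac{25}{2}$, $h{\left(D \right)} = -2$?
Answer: $\frac{125}{352} + \frac{75 i \sqrt{7}}{352} \approx 0.35511 + 0.56373 i$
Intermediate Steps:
$N{\left(l \right)} = - \frac{25}{2}$ ($N{\left(l \right)} = \left(-25\right) \frac{1}{2} = - \frac{25}{2}$)
$f{\left(J,E \right)} = \left(4 + J\right) \left(E + J\right)$
$t{\left(x \right)} = 8 - 3 x \left(-3 + \sqrt{-5 + x}\right)$ ($t{\left(x \right)} = 8 - x 3 \left(\left(-3\right)^{2} + 4 \sqrt{x - 5} + 4 \left(-3\right) + \sqrt{x - 5} \left(-3\right)\right) = 8 - 3 x \left(9 + 4 \sqrt{-5 + x} - 12 + \sqrt{-5 + x} \left(-3\right)\right) = 8 - 3 x \left(9 + 4 \sqrt{-5 + x} - 12 - 3 \sqrt{-5 + x}\right) = 8 - 3 x \left(-3 + \sqrt{-5 + x}\right)$)
$\frac{N{\left(21 \right)}}{t{\left(h{\left(3 \right)} \right)}} = - \frac{25}{2 \left(8 - - 6 \left(-3 + \sqrt{-5 - 2}\right)\right)} = - \frac{25}{2 \left(8 - - 6 \left(-3 + \sqrt{-7}\right)\right)} = - \frac{25}{2 \left(8 - - 6 \left(-3 + i \sqrt{7}\right)\right)} = - \frac{25}{2 \left(8 - \left(18 - 6 i \sqrt{7}\right)\right)} = - \frac{25}{2 \left(-10 + 6 i \sqrt{7}\right)}$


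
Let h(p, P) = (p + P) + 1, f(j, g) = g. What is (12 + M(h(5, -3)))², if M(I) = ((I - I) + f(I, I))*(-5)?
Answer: 9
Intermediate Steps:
h(p, P) = 1 + P + p (h(p, P) = (P + p) + 1 = 1 + P + p)
M(I) = -5*I (M(I) = ((I - I) + I)*(-5) = (0 + I)*(-5) = I*(-5) = -5*I)
(12 + M(h(5, -3)))² = (12 - 5*(1 - 3 + 5))² = (12 - 5*3)² = (12 - 15)² = (-3)² = 9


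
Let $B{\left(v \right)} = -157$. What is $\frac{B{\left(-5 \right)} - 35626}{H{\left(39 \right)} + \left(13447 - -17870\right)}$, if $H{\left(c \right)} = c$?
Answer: $- \frac{35783}{31356} \approx -1.1412$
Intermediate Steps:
$\frac{B{\left(-5 \right)} - 35626}{H{\left(39 \right)} + \left(13447 - -17870\right)} = \frac{-157 - 35626}{39 + \left(13447 - -17870\right)} = - \frac{35783}{39 + \left(13447 + 17870\right)} = - \frac{35783}{39 + 31317} = - \frac{35783}{31356}$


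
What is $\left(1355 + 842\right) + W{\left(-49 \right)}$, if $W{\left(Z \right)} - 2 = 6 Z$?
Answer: $1905$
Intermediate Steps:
$W{\left(Z \right)} = 2 + 6 Z$
$\left(1355 + 842\right) + W{\left(-49 \right)} = \left(1355 + 842\right) + \left(2 + 6 \left(-49\right)\right) = 2197 + \left(2 - 294\right) = 2197 - 292 = 1905$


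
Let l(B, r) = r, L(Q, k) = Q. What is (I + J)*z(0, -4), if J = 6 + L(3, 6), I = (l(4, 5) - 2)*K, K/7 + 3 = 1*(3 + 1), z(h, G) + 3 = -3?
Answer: -180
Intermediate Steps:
z(h, G) = -6 (z(h, G) = -3 - 3 = -6)
K = 7 (K = -21 + 7*(1*(3 + 1)) = -21 + 7*(1*4) = -21 + 7*4 = -21 + 28 = 7)
I = 21 (I = (5 - 2)*7 = 3*7 = 21)
J = 9 (J = 6 + 3 = 9)
(I + J)*z(0, -4) = (21 + 9)*(-6) = 30*(-6) = -180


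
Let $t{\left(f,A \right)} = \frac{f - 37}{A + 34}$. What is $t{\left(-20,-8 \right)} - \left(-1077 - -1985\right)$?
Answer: $- \frac{23665}{26} \approx -910.19$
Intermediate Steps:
$t{\left(f,A \right)} = \frac{-37 + f}{34 + A}$
$t{\left(-20,-8 \right)} - \left(-1077 - -1985\right) = \frac{-37 - 20}{34 - 8} - \left(-1077 - -1985\right) = \frac{1}{26} \left(-57\right) - \left(-1077 + 1985\right) = \frac{1}{26} \left(-57\right) - 908 = - \frac{57}{26} - 908 = - \frac{23665}{26}$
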